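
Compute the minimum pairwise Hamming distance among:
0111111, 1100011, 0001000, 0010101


Comparing all pairs, minimum distance: 3
Can detect 2 errors, correct 1 errors

3


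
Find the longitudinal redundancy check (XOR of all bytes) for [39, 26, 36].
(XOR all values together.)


XOR chain: 39 ^ 26 ^ 36 = 25

25


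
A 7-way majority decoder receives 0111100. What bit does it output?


Ones: 4 out of 7
Threshold: 4

1 (4/7 voted 1)


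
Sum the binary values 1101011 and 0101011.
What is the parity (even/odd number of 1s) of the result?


1101011 = 107
0101011 = 43
Sum = 150 = 10010110
1s count = 4

even parity (4 ones in 10010110)


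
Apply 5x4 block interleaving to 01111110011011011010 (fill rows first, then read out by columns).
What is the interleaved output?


Matrix:
  0111
  1110
  0110
  1101
  1010
Read columns: 01011111101110110010

01011111101110110010


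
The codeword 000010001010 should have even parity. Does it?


Number of 1s: 3

No, parity error (3 ones)


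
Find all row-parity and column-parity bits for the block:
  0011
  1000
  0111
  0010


Row parities: 0111
Column parities: 1110

Row P: 0111, Col P: 1110, Corner: 1


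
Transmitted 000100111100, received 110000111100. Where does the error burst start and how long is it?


XOR: 110100000000

Burst at position 0, length 4


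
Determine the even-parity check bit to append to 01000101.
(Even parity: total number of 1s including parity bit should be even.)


Number of 1s in data: 3
Parity bit: 1

1


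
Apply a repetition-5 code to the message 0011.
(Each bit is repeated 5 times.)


Each bit -> 5 copies

00000000001111111111


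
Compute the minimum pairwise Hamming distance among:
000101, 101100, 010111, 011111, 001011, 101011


Comparing all pairs, minimum distance: 1
Can detect 0 errors, correct 0 errors

1


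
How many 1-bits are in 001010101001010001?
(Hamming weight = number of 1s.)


Counting 1s in 001010101001010001

7


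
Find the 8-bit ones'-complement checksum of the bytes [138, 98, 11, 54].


Sum = 301 mod 256 = 45
Complement = 210

210


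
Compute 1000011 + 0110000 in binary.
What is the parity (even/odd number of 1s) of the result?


1000011 = 67
0110000 = 48
Sum = 115 = 1110011
1s count = 5

odd parity (5 ones in 1110011)


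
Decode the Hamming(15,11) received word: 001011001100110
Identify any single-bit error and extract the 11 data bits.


Syndrome = 0: no error detected

Data: 11101100110 (no errors)


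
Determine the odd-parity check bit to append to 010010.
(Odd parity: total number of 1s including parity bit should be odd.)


Number of 1s in data: 2
Parity bit: 1

1


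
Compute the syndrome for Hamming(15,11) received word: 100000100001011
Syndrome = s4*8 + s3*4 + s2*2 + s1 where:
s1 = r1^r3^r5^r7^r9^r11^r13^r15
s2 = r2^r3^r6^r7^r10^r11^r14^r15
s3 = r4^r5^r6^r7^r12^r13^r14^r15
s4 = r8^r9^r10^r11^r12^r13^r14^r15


s1=1, s2=1, s3=0, s4=1

Syndrome = 11 (error at position 11)


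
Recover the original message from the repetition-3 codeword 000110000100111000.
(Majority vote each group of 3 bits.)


Groups: 000, 110, 000, 100, 111, 000
Majority votes: 010010

010010


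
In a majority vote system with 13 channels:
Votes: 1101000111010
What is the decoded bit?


Ones: 7 out of 13
Threshold: 7

1 (7/13 voted 1)


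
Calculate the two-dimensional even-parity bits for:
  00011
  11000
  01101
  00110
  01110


Row parities: 00101
Column parities: 11110

Row P: 00101, Col P: 11110, Corner: 0


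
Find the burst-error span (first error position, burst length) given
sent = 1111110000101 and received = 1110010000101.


XOR: 0001100000000

Burst at position 3, length 2


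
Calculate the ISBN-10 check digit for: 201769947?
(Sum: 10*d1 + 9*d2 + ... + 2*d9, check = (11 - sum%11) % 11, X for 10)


Weighted sum: 220
220 mod 11 = 0

Check digit: 0


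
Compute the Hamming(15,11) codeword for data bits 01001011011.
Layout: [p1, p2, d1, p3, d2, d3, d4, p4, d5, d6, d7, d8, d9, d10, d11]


Parity bits: p1=0, p2=1, p3=0, p4=1

010010011011011


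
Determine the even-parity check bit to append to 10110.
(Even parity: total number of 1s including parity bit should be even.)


Number of 1s in data: 3
Parity bit: 1

1


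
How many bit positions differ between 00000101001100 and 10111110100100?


XOR: 10111011101000
Count of 1s: 8

8


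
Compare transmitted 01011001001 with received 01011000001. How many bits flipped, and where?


XOR: 00000001000

1 error(s) at position(s): 7


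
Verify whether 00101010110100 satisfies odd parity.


Number of 1s: 6

No, parity error (6 ones)


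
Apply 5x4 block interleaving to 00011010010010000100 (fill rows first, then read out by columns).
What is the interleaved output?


Matrix:
  0001
  1010
  0100
  1000
  0100
Read columns: 01010001010100010000

01010001010100010000


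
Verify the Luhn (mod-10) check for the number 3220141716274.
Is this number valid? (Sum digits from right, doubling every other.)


Luhn sum = 39
39 mod 10 = 9

Invalid (Luhn sum mod 10 = 9)


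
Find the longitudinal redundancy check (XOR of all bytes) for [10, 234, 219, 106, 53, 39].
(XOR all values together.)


XOR chain: 10 ^ 234 ^ 219 ^ 106 ^ 53 ^ 39 = 67

67


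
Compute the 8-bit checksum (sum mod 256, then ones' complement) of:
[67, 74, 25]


Sum = 166 mod 256 = 166
Complement = 89

89


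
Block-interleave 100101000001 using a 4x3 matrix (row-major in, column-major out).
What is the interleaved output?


Matrix:
  100
  101
  000
  001
Read columns: 110000000101

110000000101


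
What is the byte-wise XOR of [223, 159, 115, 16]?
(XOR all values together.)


XOR chain: 223 ^ 159 ^ 115 ^ 16 = 35

35


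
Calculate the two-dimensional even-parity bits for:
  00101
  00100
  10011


Row parities: 011
Column parities: 10010

Row P: 011, Col P: 10010, Corner: 0


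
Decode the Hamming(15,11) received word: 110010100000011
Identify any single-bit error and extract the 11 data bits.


Syndrome = 0: no error detected

Data: 01010000011 (no errors)


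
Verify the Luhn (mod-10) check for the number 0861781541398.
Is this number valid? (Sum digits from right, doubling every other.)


Luhn sum = 57
57 mod 10 = 7

Invalid (Luhn sum mod 10 = 7)


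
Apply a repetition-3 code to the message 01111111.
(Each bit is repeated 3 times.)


Each bit -> 3 copies

000111111111111111111111


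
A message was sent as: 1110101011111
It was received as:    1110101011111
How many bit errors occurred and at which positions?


XOR: 0000000000000

0 errors (received matches sent)


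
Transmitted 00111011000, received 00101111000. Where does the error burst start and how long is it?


XOR: 00010100000

Burst at position 3, length 3


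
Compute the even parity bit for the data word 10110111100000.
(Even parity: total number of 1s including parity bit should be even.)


Number of 1s in data: 7
Parity bit: 1

1


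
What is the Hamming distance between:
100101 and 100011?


XOR: 000110
Count of 1s: 2

2


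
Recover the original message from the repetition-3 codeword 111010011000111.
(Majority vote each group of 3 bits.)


Groups: 111, 010, 011, 000, 111
Majority votes: 10101

10101


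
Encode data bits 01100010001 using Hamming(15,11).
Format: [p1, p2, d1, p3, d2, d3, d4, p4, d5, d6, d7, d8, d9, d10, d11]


Parity bits: p1=1, p2=1, p3=1, p4=0

110111000010001


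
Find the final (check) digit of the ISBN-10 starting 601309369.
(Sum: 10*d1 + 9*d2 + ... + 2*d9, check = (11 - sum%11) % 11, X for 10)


Weighted sum: 182
182 mod 11 = 6

Check digit: 5


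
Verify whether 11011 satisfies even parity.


Number of 1s: 4

Yes, parity is correct (4 ones)


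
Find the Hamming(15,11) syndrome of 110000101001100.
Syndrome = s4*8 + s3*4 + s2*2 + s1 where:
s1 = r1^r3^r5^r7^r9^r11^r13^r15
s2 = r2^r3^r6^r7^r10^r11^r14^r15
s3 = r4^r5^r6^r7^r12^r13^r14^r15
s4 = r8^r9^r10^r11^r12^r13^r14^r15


s1=0, s2=0, s3=1, s4=1

Syndrome = 12 (error at position 12)


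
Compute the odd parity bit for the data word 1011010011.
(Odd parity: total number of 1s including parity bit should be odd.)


Number of 1s in data: 6
Parity bit: 1

1


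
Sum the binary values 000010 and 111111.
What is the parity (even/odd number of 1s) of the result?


000010 = 2
111111 = 63
Sum = 65 = 1000001
1s count = 2

even parity (2 ones in 1000001)


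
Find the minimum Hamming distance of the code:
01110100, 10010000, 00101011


Comparing all pairs, minimum distance: 4
Can detect 3 errors, correct 1 errors

4


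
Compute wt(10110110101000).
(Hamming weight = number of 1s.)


Counting 1s in 10110110101000

7


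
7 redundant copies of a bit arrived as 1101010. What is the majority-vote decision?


Ones: 4 out of 7
Threshold: 4

1 (4/7 voted 1)


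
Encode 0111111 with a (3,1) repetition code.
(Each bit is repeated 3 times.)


Each bit -> 3 copies

000111111111111111111


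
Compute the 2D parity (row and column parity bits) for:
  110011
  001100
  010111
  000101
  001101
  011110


Row parities: 000010
Column parities: 111110

Row P: 000010, Col P: 111110, Corner: 1


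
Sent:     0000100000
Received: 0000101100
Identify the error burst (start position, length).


XOR: 0000001100

Burst at position 6, length 2


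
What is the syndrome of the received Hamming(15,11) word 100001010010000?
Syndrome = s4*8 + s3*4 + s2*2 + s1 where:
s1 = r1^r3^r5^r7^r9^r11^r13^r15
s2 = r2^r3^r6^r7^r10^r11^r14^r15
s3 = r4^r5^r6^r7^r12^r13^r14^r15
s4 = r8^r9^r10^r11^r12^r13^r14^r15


s1=0, s2=0, s3=1, s4=0

Syndrome = 4 (error at position 4)


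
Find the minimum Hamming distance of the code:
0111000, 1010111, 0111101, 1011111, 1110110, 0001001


Comparing all pairs, minimum distance: 1
Can detect 0 errors, correct 0 errors

1


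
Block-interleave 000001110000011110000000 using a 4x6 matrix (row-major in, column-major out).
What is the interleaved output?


Matrix:
  000001
  110000
  011110
  000000
Read columns: 010001100010001000101000

010001100010001000101000


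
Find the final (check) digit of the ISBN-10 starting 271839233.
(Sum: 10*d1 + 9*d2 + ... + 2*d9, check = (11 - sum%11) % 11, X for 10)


Weighted sum: 233
233 mod 11 = 2

Check digit: 9


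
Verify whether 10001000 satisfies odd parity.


Number of 1s: 2

No, parity error (2 ones)


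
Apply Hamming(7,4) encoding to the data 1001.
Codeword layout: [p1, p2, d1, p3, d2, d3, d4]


Parity bits: p1=0, p2=0, p3=1

0011001


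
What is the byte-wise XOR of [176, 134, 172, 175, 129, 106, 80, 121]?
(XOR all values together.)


XOR chain: 176 ^ 134 ^ 172 ^ 175 ^ 129 ^ 106 ^ 80 ^ 121 = 247

247


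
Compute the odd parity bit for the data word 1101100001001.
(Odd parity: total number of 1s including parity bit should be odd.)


Number of 1s in data: 6
Parity bit: 1

1


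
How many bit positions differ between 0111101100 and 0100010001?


XOR: 0011111101
Count of 1s: 7

7


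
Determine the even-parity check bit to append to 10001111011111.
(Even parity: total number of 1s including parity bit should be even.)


Number of 1s in data: 10
Parity bit: 0

0


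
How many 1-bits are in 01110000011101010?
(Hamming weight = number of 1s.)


Counting 1s in 01110000011101010

8


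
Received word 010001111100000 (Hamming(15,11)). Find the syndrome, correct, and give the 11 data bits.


Syndrome = 8: error at position 8

Data: 00111100000 (corrected bit 8)


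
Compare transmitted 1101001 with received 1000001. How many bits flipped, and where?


XOR: 0101000

2 error(s) at position(s): 1, 3


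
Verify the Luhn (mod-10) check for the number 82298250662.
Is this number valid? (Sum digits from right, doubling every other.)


Luhn sum = 51
51 mod 10 = 1

Invalid (Luhn sum mod 10 = 1)


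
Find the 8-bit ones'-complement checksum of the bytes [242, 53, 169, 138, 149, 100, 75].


Sum = 926 mod 256 = 158
Complement = 97

97


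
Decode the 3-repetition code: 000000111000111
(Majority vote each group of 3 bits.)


Groups: 000, 000, 111, 000, 111
Majority votes: 00101

00101


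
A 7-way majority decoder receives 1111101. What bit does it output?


Ones: 6 out of 7
Threshold: 4

1 (6/7 voted 1)


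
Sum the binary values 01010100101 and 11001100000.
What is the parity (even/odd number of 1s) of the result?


01010100101 = 677
11001100000 = 1632
Sum = 2309 = 100100000101
1s count = 4

even parity (4 ones in 100100000101)


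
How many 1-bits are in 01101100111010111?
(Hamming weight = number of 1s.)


Counting 1s in 01101100111010111

11


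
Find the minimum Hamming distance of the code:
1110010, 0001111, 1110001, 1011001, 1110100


Comparing all pairs, minimum distance: 2
Can detect 1 errors, correct 0 errors

2


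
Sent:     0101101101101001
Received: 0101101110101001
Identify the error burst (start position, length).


XOR: 0000000011000000

Burst at position 8, length 2


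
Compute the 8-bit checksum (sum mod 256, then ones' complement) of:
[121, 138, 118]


Sum = 377 mod 256 = 121
Complement = 134

134


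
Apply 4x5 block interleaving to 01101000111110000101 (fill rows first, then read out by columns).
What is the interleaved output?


Matrix:
  01101
  00011
  11100
  00101
Read columns: 00101010101101001101

00101010101101001101


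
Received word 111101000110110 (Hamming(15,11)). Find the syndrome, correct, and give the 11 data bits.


Syndrome = 0: no error detected

Data: 10100110110 (no errors)


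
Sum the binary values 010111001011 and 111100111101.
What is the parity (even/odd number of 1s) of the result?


010111001011 = 1483
111100111101 = 3901
Sum = 5384 = 1010100001000
1s count = 4

even parity (4 ones in 1010100001000)


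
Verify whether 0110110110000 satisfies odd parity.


Number of 1s: 6

No, parity error (6 ones)


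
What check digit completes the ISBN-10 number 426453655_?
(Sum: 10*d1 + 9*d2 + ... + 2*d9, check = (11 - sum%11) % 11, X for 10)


Weighted sum: 228
228 mod 11 = 8

Check digit: 3


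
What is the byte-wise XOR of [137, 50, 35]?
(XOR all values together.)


XOR chain: 137 ^ 50 ^ 35 = 152

152


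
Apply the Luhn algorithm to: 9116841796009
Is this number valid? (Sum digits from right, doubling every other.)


Luhn sum = 58
58 mod 10 = 8

Invalid (Luhn sum mod 10 = 8)


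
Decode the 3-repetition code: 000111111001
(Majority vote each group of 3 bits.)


Groups: 000, 111, 111, 001
Majority votes: 0110

0110


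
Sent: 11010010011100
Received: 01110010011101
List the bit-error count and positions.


XOR: 10100000000001

3 error(s) at position(s): 0, 2, 13


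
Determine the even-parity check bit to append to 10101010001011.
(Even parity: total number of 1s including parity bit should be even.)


Number of 1s in data: 7
Parity bit: 1

1


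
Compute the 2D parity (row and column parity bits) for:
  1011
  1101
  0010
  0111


Row parities: 1111
Column parities: 0011

Row P: 1111, Col P: 0011, Corner: 0


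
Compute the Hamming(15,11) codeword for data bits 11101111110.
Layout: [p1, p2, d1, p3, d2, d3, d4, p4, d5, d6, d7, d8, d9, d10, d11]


Parity bits: p1=1, p2=1, p3=1, p4=0

111111001111110


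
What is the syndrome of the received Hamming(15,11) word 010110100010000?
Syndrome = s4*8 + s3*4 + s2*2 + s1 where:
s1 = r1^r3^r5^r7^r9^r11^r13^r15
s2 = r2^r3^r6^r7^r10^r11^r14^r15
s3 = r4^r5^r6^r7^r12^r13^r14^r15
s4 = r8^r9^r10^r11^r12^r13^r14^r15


s1=1, s2=1, s3=1, s4=1

Syndrome = 15 (error at position 15)


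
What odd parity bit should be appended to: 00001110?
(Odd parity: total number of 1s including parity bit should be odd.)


Number of 1s in data: 3
Parity bit: 0

0


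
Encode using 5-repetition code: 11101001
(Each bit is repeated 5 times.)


Each bit -> 5 copies

1111111111111110000011111000000000011111


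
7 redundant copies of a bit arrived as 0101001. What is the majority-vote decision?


Ones: 3 out of 7
Threshold: 4

0 (3/7 voted 1)


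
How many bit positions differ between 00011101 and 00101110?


XOR: 00110011
Count of 1s: 4

4


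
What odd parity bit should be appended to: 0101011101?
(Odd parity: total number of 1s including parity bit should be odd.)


Number of 1s in data: 6
Parity bit: 1

1


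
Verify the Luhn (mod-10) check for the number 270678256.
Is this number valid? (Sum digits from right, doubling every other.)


Luhn sum = 33
33 mod 10 = 3

Invalid (Luhn sum mod 10 = 3)


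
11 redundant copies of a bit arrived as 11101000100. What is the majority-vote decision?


Ones: 5 out of 11
Threshold: 6

0 (5/11 voted 1)


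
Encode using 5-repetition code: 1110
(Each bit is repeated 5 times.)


Each bit -> 5 copies

11111111111111100000


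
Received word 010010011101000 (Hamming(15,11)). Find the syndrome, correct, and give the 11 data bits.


Syndrome = 0: no error detected

Data: 01001101000 (no errors)


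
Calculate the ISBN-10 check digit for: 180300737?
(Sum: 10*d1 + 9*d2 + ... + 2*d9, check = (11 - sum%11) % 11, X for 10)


Weighted sum: 154
154 mod 11 = 0

Check digit: 0


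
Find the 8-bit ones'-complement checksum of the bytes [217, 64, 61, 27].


Sum = 369 mod 256 = 113
Complement = 142

142


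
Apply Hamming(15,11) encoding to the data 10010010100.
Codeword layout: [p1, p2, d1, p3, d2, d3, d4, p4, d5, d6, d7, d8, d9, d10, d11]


Parity bits: p1=0, p2=1, p3=0, p4=0

011000100010100


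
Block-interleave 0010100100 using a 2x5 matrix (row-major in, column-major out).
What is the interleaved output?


Matrix:
  00101
  00100
Read columns: 0000110010

0000110010


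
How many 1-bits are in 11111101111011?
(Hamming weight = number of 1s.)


Counting 1s in 11111101111011

12


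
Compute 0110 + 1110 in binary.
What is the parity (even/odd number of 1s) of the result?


0110 = 6
1110 = 14
Sum = 20 = 10100
1s count = 2

even parity (2 ones in 10100)


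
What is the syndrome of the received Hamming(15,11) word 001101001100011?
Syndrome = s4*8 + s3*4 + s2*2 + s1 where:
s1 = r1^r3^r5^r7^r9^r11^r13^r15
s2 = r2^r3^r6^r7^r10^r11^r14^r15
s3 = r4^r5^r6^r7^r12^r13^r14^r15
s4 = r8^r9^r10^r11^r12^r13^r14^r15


s1=1, s2=1, s3=0, s4=0

Syndrome = 3 (error at position 3)


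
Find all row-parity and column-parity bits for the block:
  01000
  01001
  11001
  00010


Row parities: 1011
Column parities: 11010

Row P: 1011, Col P: 11010, Corner: 1


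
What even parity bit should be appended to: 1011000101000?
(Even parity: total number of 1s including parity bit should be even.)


Number of 1s in data: 5
Parity bit: 1

1


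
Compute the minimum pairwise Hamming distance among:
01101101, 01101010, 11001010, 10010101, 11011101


Comparing all pairs, minimum distance: 2
Can detect 1 errors, correct 0 errors

2


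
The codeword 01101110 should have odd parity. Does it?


Number of 1s: 5

Yes, parity is correct (5 ones)


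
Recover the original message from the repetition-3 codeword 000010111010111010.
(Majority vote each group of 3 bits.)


Groups: 000, 010, 111, 010, 111, 010
Majority votes: 001010

001010


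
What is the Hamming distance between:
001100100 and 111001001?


XOR: 110101101
Count of 1s: 6

6


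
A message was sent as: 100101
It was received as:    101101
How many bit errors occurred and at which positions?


XOR: 001000

1 error(s) at position(s): 2


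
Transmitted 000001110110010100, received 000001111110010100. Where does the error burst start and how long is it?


XOR: 000000001000000000

Burst at position 8, length 1


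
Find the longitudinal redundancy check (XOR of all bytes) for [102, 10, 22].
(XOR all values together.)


XOR chain: 102 ^ 10 ^ 22 = 122

122


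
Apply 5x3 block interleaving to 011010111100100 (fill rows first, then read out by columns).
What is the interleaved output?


Matrix:
  011
  010
  111
  100
  100
Read columns: 001111110010100

001111110010100


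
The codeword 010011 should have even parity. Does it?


Number of 1s: 3

No, parity error (3 ones)


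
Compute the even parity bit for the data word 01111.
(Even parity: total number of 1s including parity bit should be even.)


Number of 1s in data: 4
Parity bit: 0

0


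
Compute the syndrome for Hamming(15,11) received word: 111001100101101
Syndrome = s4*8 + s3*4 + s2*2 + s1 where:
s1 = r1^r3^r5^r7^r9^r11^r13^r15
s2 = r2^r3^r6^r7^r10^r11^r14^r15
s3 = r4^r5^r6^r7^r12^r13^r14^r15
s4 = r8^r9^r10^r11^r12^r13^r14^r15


s1=1, s2=0, s3=1, s4=0

Syndrome = 5 (error at position 5)


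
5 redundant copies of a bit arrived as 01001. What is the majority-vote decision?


Ones: 2 out of 5
Threshold: 3

0 (2/5 voted 1)


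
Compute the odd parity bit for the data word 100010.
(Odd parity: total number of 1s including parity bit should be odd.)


Number of 1s in data: 2
Parity bit: 1

1


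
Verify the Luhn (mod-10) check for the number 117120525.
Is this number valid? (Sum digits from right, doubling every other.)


Luhn sum = 28
28 mod 10 = 8

Invalid (Luhn sum mod 10 = 8)


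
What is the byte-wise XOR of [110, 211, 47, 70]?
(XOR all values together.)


XOR chain: 110 ^ 211 ^ 47 ^ 70 = 212

212


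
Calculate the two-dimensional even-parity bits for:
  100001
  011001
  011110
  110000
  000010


Row parities: 01001
Column parities: 010100

Row P: 01001, Col P: 010100, Corner: 0


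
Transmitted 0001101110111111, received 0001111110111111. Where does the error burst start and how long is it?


XOR: 0000010000000000

Burst at position 5, length 1


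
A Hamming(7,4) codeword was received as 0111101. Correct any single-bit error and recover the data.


Syndrome = 7: error at position 7

Data: 1100 (corrected bit 7)


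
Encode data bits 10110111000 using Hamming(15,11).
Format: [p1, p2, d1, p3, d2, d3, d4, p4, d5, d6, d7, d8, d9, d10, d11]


Parity bits: p1=1, p2=1, p3=1, p4=1

111101110111000


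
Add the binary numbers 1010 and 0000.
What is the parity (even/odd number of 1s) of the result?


1010 = 10
0000 = 0
Sum = 10 = 1010
1s count = 2

even parity (2 ones in 1010)


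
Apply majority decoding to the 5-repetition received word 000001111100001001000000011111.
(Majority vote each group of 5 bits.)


Groups: 00000, 11111, 00001, 00100, 00000, 11111
Majority votes: 010001

010001


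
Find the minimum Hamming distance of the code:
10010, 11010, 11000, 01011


Comparing all pairs, minimum distance: 1
Can detect 0 errors, correct 0 errors

1


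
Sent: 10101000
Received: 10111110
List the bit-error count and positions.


XOR: 00010110

3 error(s) at position(s): 3, 5, 6


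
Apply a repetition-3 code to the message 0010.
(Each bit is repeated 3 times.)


Each bit -> 3 copies

000000111000


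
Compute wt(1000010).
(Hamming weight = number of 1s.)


Counting 1s in 1000010

2


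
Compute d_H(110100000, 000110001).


XOR: 110010001
Count of 1s: 4

4


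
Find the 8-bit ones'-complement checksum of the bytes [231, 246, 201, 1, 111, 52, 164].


Sum = 1006 mod 256 = 238
Complement = 17

17


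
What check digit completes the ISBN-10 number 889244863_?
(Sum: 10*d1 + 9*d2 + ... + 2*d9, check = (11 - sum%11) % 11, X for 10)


Weighted sum: 338
338 mod 11 = 8

Check digit: 3


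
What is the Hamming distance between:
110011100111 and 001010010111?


XOR: 111001110000
Count of 1s: 6

6


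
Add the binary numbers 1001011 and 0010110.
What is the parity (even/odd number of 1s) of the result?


1001011 = 75
0010110 = 22
Sum = 97 = 1100001
1s count = 3

odd parity (3 ones in 1100001)


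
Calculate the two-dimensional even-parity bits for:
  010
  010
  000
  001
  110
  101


Row parities: 110100
Column parities: 010

Row P: 110100, Col P: 010, Corner: 1


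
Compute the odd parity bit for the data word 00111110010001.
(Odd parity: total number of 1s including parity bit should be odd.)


Number of 1s in data: 7
Parity bit: 0

0


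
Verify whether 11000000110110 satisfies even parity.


Number of 1s: 6

Yes, parity is correct (6 ones)


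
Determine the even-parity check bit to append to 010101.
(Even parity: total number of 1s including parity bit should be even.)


Number of 1s in data: 3
Parity bit: 1

1


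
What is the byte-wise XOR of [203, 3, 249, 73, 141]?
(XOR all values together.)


XOR chain: 203 ^ 3 ^ 249 ^ 73 ^ 141 = 245

245


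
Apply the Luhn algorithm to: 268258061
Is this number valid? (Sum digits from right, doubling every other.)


Luhn sum = 33
33 mod 10 = 3

Invalid (Luhn sum mod 10 = 3)


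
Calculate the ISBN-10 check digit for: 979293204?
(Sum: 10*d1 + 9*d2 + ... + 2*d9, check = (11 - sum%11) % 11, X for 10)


Weighted sum: 324
324 mod 11 = 5

Check digit: 6


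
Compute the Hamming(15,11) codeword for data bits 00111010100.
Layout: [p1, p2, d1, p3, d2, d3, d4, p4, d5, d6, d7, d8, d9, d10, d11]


Parity bits: p1=0, p2=1, p3=1, p4=1

010101111010100


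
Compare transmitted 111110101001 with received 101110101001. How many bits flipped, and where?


XOR: 010000000000

1 error(s) at position(s): 1


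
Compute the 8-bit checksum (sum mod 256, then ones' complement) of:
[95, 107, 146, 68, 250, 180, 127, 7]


Sum = 980 mod 256 = 212
Complement = 43

43


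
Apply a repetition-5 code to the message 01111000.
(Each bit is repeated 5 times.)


Each bit -> 5 copies

0000011111111111111111111000000000000000


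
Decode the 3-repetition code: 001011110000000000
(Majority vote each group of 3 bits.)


Groups: 001, 011, 110, 000, 000, 000
Majority votes: 011000

011000


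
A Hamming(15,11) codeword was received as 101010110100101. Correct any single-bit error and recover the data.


Syndrome = 0: no error detected

Data: 11010100101 (no errors)


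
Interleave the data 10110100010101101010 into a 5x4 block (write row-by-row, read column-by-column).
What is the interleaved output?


Matrix:
  1011
  0100
  0101
  0110
  1010
Read columns: 10001011101001110100

10001011101001110100


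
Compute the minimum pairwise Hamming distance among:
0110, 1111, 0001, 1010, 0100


Comparing all pairs, minimum distance: 1
Can detect 0 errors, correct 0 errors

1


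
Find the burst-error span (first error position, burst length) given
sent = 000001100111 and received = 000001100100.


XOR: 000000000011

Burst at position 10, length 2


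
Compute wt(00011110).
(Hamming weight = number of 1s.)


Counting 1s in 00011110

4


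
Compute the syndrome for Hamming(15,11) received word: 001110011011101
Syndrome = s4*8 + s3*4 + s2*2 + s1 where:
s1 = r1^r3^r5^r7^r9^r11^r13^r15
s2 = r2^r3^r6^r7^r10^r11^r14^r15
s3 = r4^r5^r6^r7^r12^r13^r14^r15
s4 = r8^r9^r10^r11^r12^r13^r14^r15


s1=0, s2=1, s3=1, s4=0

Syndrome = 6 (error at position 6)


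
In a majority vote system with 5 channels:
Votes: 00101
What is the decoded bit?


Ones: 2 out of 5
Threshold: 3

0 (2/5 voted 1)


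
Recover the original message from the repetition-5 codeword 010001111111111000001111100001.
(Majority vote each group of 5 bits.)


Groups: 01000, 11111, 11111, 00000, 11111, 00001
Majority votes: 011010

011010


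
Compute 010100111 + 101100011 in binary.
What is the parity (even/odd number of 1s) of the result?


010100111 = 167
101100011 = 355
Sum = 522 = 1000001010
1s count = 3

odd parity (3 ones in 1000001010)


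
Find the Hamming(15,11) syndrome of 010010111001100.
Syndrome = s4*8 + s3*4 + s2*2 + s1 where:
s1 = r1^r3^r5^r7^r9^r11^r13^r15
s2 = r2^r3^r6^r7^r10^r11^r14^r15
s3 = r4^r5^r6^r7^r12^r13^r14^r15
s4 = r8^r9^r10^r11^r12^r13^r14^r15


s1=0, s2=0, s3=0, s4=0

Syndrome = 0 (no error)


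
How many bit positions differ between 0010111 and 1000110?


XOR: 1010001
Count of 1s: 3

3


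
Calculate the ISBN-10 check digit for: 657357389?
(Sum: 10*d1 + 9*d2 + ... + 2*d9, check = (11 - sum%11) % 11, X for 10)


Weighted sum: 301
301 mod 11 = 4

Check digit: 7


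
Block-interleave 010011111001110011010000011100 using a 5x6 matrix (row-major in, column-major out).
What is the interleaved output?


Matrix:
  010011
  111001
  110011
  010000
  011100
Read columns: 011001111101001000011010011100

011001111101001000011010011100


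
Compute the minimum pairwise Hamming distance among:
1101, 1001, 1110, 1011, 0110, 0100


Comparing all pairs, minimum distance: 1
Can detect 0 errors, correct 0 errors

1


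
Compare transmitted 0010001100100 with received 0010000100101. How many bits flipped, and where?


XOR: 0000001000001

2 error(s) at position(s): 6, 12


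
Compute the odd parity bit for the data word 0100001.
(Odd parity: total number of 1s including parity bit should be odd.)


Number of 1s in data: 2
Parity bit: 1

1


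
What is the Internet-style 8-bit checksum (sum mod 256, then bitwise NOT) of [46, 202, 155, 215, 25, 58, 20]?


Sum = 721 mod 256 = 209
Complement = 46

46


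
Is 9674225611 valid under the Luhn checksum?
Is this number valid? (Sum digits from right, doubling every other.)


Luhn sum = 40
40 mod 10 = 0

Valid (Luhn sum mod 10 = 0)


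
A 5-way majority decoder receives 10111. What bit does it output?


Ones: 4 out of 5
Threshold: 3

1 (4/5 voted 1)


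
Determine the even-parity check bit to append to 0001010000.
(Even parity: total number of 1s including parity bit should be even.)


Number of 1s in data: 2
Parity bit: 0

0


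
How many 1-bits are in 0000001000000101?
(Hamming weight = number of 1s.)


Counting 1s in 0000001000000101

3


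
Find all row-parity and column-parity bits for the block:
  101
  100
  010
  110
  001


Row parities: 01101
Column parities: 100

Row P: 01101, Col P: 100, Corner: 1


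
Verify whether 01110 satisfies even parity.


Number of 1s: 3

No, parity error (3 ones)


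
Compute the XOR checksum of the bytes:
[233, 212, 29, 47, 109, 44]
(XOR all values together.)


XOR chain: 233 ^ 212 ^ 29 ^ 47 ^ 109 ^ 44 = 78

78


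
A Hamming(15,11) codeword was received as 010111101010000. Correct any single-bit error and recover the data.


Syndrome = 0: no error detected

Data: 01111010000 (no errors)


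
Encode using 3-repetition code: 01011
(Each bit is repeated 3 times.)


Each bit -> 3 copies

000111000111111


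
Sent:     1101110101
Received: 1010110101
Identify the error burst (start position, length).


XOR: 0111000000

Burst at position 1, length 3


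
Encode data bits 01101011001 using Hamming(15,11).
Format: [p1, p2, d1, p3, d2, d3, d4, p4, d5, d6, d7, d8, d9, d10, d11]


Parity bits: p1=0, p2=1, p3=0, p4=0

010011001011001


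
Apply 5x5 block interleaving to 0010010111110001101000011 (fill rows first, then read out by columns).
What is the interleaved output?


Matrix:
  00100
  10111
  11000
  11010
  00011
Read columns: 0111000110110000101101001

0111000110110000101101001


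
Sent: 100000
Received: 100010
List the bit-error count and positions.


XOR: 000010

1 error(s) at position(s): 4


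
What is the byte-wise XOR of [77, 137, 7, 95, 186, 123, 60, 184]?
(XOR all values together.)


XOR chain: 77 ^ 137 ^ 7 ^ 95 ^ 186 ^ 123 ^ 60 ^ 184 = 217

217


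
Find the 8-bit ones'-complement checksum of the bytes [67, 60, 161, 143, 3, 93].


Sum = 527 mod 256 = 15
Complement = 240

240


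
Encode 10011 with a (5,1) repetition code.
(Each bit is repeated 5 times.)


Each bit -> 5 copies

1111100000000001111111111


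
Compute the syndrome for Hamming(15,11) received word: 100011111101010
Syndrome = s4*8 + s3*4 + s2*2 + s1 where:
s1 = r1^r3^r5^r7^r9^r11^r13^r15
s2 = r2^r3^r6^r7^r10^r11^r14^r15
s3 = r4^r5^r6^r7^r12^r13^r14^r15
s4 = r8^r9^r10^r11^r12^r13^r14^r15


s1=0, s2=0, s3=1, s4=1

Syndrome = 12 (error at position 12)


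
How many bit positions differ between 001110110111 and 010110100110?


XOR: 011000010001
Count of 1s: 4

4


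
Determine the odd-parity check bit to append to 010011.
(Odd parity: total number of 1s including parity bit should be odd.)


Number of 1s in data: 3
Parity bit: 0

0


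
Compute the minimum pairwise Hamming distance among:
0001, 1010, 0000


Comparing all pairs, minimum distance: 1
Can detect 0 errors, correct 0 errors

1


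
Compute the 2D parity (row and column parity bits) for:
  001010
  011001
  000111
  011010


Row parities: 0111
Column parities: 001110

Row P: 0111, Col P: 001110, Corner: 1


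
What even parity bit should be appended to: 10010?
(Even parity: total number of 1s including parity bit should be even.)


Number of 1s in data: 2
Parity bit: 0

0


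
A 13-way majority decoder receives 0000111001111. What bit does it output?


Ones: 7 out of 13
Threshold: 7

1 (7/13 voted 1)


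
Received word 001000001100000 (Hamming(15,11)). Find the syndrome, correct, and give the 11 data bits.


Syndrome = 0: no error detected

Data: 10001100000 (no errors)


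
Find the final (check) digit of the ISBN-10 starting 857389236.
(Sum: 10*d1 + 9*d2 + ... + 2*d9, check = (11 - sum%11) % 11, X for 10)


Weighted sum: 324
324 mod 11 = 5

Check digit: 6


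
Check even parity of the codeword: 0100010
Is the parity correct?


Number of 1s: 2

Yes, parity is correct (2 ones)


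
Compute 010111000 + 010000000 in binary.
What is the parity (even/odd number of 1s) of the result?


010111000 = 184
010000000 = 128
Sum = 312 = 100111000
1s count = 4

even parity (4 ones in 100111000)


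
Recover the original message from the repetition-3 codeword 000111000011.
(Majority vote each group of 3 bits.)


Groups: 000, 111, 000, 011
Majority votes: 0101

0101


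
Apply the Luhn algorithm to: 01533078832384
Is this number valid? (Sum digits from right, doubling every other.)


Luhn sum = 52
52 mod 10 = 2

Invalid (Luhn sum mod 10 = 2)


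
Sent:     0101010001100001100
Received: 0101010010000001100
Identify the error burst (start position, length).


XOR: 0000000011100000000

Burst at position 8, length 3


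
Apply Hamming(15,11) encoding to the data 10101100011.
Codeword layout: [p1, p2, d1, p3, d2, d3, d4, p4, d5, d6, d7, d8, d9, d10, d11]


Parity bits: p1=1, p2=1, p3=1, p4=0

111101001100011


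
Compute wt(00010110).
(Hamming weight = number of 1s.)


Counting 1s in 00010110

3


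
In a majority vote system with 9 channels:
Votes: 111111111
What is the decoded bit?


Ones: 9 out of 9
Threshold: 5

1 (9/9 voted 1)


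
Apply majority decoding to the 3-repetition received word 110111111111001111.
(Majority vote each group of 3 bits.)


Groups: 110, 111, 111, 111, 001, 111
Majority votes: 111101

111101


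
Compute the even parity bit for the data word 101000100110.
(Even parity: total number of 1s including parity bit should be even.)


Number of 1s in data: 5
Parity bit: 1

1


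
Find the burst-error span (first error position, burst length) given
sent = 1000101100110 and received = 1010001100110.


XOR: 0010100000000

Burst at position 2, length 3


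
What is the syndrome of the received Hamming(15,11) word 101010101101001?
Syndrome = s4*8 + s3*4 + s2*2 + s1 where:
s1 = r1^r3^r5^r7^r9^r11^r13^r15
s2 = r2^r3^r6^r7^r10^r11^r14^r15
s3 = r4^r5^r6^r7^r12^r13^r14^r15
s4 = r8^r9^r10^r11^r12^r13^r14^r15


s1=0, s2=0, s3=0, s4=0

Syndrome = 0 (no error)


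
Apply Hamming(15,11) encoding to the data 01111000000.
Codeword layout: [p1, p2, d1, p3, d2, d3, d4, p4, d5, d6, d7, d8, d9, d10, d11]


Parity bits: p1=1, p2=0, p3=1, p4=1

100111111000000


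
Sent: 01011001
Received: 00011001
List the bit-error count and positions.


XOR: 01000000

1 error(s) at position(s): 1


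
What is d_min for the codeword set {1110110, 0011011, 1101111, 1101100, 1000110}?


Comparing all pairs, minimum distance: 2
Can detect 1 errors, correct 0 errors

2


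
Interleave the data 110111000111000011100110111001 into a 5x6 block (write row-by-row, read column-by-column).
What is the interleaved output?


Matrix:
  110111
  000111
  000011
  100110
  111001
Read columns: 100111000100001110101111011101

100111000100001110101111011101


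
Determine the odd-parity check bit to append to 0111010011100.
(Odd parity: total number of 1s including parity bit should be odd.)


Number of 1s in data: 7
Parity bit: 0

0


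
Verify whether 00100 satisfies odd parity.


Number of 1s: 1

Yes, parity is correct (1 ones)


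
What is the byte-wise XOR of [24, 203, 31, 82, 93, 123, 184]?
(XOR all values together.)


XOR chain: 24 ^ 203 ^ 31 ^ 82 ^ 93 ^ 123 ^ 184 = 0

0


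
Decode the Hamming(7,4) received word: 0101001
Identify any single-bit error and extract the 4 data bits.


Syndrome = 1: error at position 1

Data: 0001 (corrected bit 1)


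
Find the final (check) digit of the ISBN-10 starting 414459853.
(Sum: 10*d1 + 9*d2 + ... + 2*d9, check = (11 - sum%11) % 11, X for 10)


Weighted sum: 237
237 mod 11 = 6

Check digit: 5


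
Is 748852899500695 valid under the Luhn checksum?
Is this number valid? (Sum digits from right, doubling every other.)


Luhn sum = 86
86 mod 10 = 6

Invalid (Luhn sum mod 10 = 6)


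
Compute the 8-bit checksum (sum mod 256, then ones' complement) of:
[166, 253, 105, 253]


Sum = 777 mod 256 = 9
Complement = 246

246


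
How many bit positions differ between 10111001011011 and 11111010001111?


XOR: 01000011010100
Count of 1s: 5

5


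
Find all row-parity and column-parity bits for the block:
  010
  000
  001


Row parities: 101
Column parities: 011

Row P: 101, Col P: 011, Corner: 0


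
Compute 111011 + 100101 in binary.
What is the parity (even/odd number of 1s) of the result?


111011 = 59
100101 = 37
Sum = 96 = 1100000
1s count = 2

even parity (2 ones in 1100000)


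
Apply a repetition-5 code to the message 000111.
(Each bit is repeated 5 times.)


Each bit -> 5 copies

000000000000000111111111111111


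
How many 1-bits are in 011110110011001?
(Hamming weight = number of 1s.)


Counting 1s in 011110110011001

9


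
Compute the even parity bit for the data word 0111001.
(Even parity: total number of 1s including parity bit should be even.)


Number of 1s in data: 4
Parity bit: 0

0


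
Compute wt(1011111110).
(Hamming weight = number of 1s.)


Counting 1s in 1011111110

8


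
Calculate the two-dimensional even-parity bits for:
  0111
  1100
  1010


Row parities: 100
Column parities: 0001

Row P: 100, Col P: 0001, Corner: 1


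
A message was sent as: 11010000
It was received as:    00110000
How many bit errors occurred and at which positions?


XOR: 11100000

3 error(s) at position(s): 0, 1, 2


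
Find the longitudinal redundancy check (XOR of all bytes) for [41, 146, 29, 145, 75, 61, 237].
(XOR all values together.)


XOR chain: 41 ^ 146 ^ 29 ^ 145 ^ 75 ^ 61 ^ 237 = 172

172


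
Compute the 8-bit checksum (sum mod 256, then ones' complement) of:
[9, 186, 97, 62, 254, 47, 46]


Sum = 701 mod 256 = 189
Complement = 66

66


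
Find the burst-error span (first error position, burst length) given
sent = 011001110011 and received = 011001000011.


XOR: 000000110000

Burst at position 6, length 2
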